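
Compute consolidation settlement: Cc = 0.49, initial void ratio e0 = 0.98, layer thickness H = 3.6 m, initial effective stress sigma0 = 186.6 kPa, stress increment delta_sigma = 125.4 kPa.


Result: 0.1989 m

Derivation:
Using Sc = Cc * H / (1 + e0) * log10((sigma0 + delta_sigma) / sigma0)
Stress ratio = (186.6 + 125.4) / 186.6 = 1.67203
log10(1.67203) = 0.223243
Cc * H / (1 + e0) = 0.49 * 3.6 / (1 + 0.98) = 0.890909
Sc = 0.890909 * 0.223243
Sc = 0.1989 m


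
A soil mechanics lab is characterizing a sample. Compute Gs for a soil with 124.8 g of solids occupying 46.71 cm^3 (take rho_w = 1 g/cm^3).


Using Gs = m_s / (V_s * rho_w)
Since rho_w = 1 g/cm^3:
Gs = 124.8 / 46.71
Gs = 2.672


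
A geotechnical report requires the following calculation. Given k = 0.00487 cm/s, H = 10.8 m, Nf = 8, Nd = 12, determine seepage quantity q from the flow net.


Convert k to m/s for unit consistency with H:
k = 0.00487 cm/s = 0.00487 / 100 m/s = 4.87e-05 m/s
Using q = k * H * Nf / Nd
Nf / Nd = 8 / 12 = 0.6667
q = 4.87e-05 * 10.8 * 0.6667
q = 0.0003506 m^3/s per m


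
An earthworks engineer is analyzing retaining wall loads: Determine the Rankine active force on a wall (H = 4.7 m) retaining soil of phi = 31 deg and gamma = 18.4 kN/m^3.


Compute active earth pressure coefficient:
Ka = tan^2(45 - phi/2) = tan^2(29.5) = 0.320099
Compute active force:
Pa = 0.5 * Ka * gamma * H^2
Pa = 0.5 * 0.320099 * 18.4 * 4.7^2
Pa = 65.05 kN/m


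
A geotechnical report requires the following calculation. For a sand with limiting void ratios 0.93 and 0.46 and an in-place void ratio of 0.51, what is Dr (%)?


Using Dr = (e_max - e) / (e_max - e_min) * 100
e_max - e = 0.93 - 0.51 = 0.42
e_max - e_min = 0.93 - 0.46 = 0.47
Dr = 0.42 / 0.47 * 100
Dr = 89.36 %


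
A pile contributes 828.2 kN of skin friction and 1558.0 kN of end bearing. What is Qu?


Using Qu = Qf + Qb
Qu = 828.2 + 1558.0
Qu = 2386.2 kN


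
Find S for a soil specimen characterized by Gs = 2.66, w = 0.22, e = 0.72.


Result: 0.8128

Derivation:
Using S = Gs * w / e
S = 2.66 * 0.22 / 0.72
S = 0.8128


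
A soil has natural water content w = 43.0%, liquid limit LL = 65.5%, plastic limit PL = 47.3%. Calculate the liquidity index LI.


First compute the plasticity index:
PI = LL - PL = 65.5 - 47.3 = 18.2
Then compute the liquidity index:
LI = (w - PL) / PI
LI = (43.0 - 47.3) / 18.2
LI = -0.236


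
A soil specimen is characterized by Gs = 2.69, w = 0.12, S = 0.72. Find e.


Result: 0.4483

Derivation:
Using the relation e = Gs * w / S
e = 2.69 * 0.12 / 0.72
e = 0.4483


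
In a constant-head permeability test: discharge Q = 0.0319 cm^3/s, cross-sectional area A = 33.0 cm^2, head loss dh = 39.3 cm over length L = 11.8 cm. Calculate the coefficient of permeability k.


Compute hydraulic gradient:
i = dh / L = 39.3 / 11.8 = 3.33051
Then apply Darcy's law:
k = Q / (A * i)
k = 0.0319 / (33.0 * 3.33051)
k = 0.0319 / 109.907
k = 0.00029 cm/s


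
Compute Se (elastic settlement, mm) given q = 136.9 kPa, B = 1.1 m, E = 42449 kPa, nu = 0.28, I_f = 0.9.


Result: 2.942 mm

Derivation:
Using Se = q * B * (1 - nu^2) * I_f / E
1 - nu^2 = 1 - 0.28^2 = 0.9216
Se = 136.9 * 1.1 * 0.9216 * 0.9 / 42449
Se = 0.002942 m
Convert to mm: Se = 0.002942 * 1000 = 2.942 mm


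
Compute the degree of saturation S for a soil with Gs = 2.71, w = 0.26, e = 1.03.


Result: 0.6841

Derivation:
Using S = Gs * w / e
S = 2.71 * 0.26 / 1.03
S = 0.6841


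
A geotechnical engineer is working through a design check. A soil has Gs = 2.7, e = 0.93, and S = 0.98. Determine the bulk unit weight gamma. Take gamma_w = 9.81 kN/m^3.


Using gamma = gamma_w * (Gs + S*e) / (1 + e)
Numerator: Gs + S*e = 2.7 + 0.98*0.93 = 3.6114
Denominator: 1 + e = 1 + 0.93 = 1.93
gamma = 9.81 * 3.6114 / 1.93
gamma = 18.356 kN/m^3


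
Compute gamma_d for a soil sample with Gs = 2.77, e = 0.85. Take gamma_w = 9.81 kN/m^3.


Result: 14.688 kN/m^3

Derivation:
Using gamma_d = Gs * gamma_w / (1 + e)
gamma_d = 2.77 * 9.81 / (1 + 0.85)
gamma_d = 2.77 * 9.81 / 1.85
gamma_d = 14.688 kN/m^3


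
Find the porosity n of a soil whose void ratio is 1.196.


Using the relation n = e / (1 + e)
n = 1.196 / (1 + 1.196)
n = 1.196 / 2.196
n = 0.5446


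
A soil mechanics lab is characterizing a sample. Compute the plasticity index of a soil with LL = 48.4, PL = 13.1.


Using PI = LL - PL
PI = 48.4 - 13.1
PI = 35.3


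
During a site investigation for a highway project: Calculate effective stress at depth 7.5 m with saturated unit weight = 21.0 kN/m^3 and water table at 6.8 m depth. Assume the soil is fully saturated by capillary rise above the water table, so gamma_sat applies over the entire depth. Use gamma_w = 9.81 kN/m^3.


Total stress = gamma_sat * depth
sigma = 21.0 * 7.5 = 157.5 kPa
Pore water pressure u = gamma_w * (depth - d_wt)
u = 9.81 * (7.5 - 6.8) = 6.867 kPa
Effective stress = sigma - u
sigma' = 157.5 - 6.867 = 150.63 kPa


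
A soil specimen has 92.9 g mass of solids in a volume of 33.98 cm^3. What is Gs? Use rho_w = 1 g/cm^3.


Using Gs = m_s / (V_s * rho_w)
Since rho_w = 1 g/cm^3:
Gs = 92.9 / 33.98
Gs = 2.734


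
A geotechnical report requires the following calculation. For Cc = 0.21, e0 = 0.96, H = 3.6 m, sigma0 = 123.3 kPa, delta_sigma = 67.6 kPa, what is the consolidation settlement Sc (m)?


Result: 0.0732 m

Derivation:
Using Sc = Cc * H / (1 + e0) * log10((sigma0 + delta_sigma) / sigma0)
Stress ratio = (123.3 + 67.6) / 123.3 = 1.54826
log10(1.54826) = 0.189843
Cc * H / (1 + e0) = 0.21 * 3.6 / (1 + 0.96) = 0.385714
Sc = 0.385714 * 0.189843
Sc = 0.0732 m


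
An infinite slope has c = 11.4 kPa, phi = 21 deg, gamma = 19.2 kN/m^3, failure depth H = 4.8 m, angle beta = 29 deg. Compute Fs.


Using Fs = c / (gamma*H*sin(beta)*cos(beta)) + tan(phi)/tan(beta)
Cohesion contribution = 11.4 / (19.2*4.8*sin(29)*cos(29))
Cohesion contribution = 0.291724
Friction contribution = tan(21)/tan(29) = 0.692509
Fs = 0.291724 + 0.692509
Fs = 0.984


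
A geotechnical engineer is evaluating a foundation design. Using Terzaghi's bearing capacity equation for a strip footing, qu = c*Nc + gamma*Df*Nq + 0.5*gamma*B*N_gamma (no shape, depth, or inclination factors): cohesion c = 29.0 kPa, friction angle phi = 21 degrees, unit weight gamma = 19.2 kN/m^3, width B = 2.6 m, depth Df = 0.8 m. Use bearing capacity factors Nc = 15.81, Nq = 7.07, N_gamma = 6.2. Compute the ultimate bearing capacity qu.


Result: 721.84 kPa

Derivation:
Compute qu = c*Nc + gamma*Df*Nq + 0.5*gamma*B*N_gamma
Term 1: 29.0 * 15.81 = 458.49
Term 2: 19.2 * 0.8 * 7.07 = 108.5952
Term 3: 0.5 * 19.2 * 2.6 * 6.2 = 154.752
qu = 458.49 + 108.5952 + 154.752
qu = 721.84 kPa


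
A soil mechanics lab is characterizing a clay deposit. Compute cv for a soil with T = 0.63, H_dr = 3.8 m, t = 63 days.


Result: 0.1444 m^2/day

Derivation:
Using cv = T * H_dr^2 / t
H_dr^2 = 3.8^2 = 14.44
cv = 0.63 * 14.44 / 63
cv = 0.1444 m^2/day


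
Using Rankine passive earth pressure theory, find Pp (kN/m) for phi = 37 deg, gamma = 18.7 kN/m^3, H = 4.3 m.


Compute passive earth pressure coefficient:
Kp = tan^2(45 + phi/2) = tan^2(63.5) = 4.022791
Compute passive force:
Pp = 0.5 * Kp * gamma * H^2
Pp = 0.5 * 4.022791 * 18.7 * 4.3^2
Pp = 695.47 kN/m


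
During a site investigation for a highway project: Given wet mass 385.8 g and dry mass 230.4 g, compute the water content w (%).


Using w = (m_wet - m_dry) / m_dry * 100
m_wet - m_dry = 385.8 - 230.4 = 155.4 g
w = 155.4 / 230.4 * 100
w = 67.45 %


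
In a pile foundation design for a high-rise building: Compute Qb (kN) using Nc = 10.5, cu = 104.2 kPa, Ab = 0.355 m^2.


Using Qb = Nc * cu * Ab
Qb = 10.5 * 104.2 * 0.355
Qb = 388.41 kN


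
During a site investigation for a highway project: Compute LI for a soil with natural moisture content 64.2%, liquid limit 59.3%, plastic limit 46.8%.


Result: 1.392

Derivation:
First compute the plasticity index:
PI = LL - PL = 59.3 - 46.8 = 12.5
Then compute the liquidity index:
LI = (w - PL) / PI
LI = (64.2 - 46.8) / 12.5
LI = 1.392


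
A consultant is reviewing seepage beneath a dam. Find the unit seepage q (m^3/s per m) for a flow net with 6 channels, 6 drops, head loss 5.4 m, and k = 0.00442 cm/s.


Convert k to m/s for unit consistency with H:
k = 0.00442 cm/s = 0.00442 / 100 m/s = 4.42e-05 m/s
Using q = k * H * Nf / Nd
Nf / Nd = 6 / 6 = 1.0
q = 4.42e-05 * 5.4 * 1.0
q = 0.0002387 m^3/s per m


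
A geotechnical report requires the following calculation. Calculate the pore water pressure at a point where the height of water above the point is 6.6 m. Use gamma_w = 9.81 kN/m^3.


Using u = gamma_w * h_w
u = 9.81 * 6.6
u = 64.75 kPa


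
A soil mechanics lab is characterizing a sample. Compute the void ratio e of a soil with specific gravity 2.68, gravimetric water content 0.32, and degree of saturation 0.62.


Using the relation e = Gs * w / S
e = 2.68 * 0.32 / 0.62
e = 1.3832


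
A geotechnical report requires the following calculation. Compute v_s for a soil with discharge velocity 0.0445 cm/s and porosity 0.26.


Result: 0.17115 cm/s

Derivation:
Using v_s = v_d / n
v_s = 0.0445 / 0.26
v_s = 0.17115 cm/s


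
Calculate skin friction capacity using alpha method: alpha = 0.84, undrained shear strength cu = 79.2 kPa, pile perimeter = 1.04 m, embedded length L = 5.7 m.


Using Qs = alpha * cu * perimeter * L
Qs = 0.84 * 79.2 * 1.04 * 5.7
Qs = 394.38 kN


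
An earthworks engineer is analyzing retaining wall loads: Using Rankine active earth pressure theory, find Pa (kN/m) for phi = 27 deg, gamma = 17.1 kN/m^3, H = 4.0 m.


Compute active earth pressure coefficient:
Ka = tan^2(45 - phi/2) = tan^2(31.5) = 0.375525
Compute active force:
Pa = 0.5 * Ka * gamma * H^2
Pa = 0.5 * 0.375525 * 17.1 * 4.0^2
Pa = 51.37 kN/m


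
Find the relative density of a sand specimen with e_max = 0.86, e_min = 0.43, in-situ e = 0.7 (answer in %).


Result: 37.21 %

Derivation:
Using Dr = (e_max - e) / (e_max - e_min) * 100
e_max - e = 0.86 - 0.7 = 0.16
e_max - e_min = 0.86 - 0.43 = 0.43
Dr = 0.16 / 0.43 * 100
Dr = 37.21 %


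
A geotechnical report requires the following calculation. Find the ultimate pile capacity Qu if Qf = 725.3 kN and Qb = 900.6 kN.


Using Qu = Qf + Qb
Qu = 725.3 + 900.6
Qu = 1625.9 kN


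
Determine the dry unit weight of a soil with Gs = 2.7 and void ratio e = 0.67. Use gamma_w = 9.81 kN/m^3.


Result: 15.86 kN/m^3

Derivation:
Using gamma_d = Gs * gamma_w / (1 + e)
gamma_d = 2.7 * 9.81 / (1 + 0.67)
gamma_d = 2.7 * 9.81 / 1.67
gamma_d = 15.86 kN/m^3


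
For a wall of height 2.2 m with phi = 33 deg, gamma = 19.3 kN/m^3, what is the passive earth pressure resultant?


Compute passive earth pressure coefficient:
Kp = tan^2(45 + phi/2) = tan^2(61.5) = 3.39212
Compute passive force:
Pp = 0.5 * Kp * gamma * H^2
Pp = 0.5 * 3.39212 * 19.3 * 2.2^2
Pp = 158.43 kN/m


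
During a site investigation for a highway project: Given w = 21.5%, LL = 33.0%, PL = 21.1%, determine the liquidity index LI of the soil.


First compute the plasticity index:
PI = LL - PL = 33.0 - 21.1 = 11.9
Then compute the liquidity index:
LI = (w - PL) / PI
LI = (21.5 - 21.1) / 11.9
LI = 0.034


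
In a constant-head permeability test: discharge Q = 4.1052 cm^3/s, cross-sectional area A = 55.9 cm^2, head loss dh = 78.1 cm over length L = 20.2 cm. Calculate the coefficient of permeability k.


Result: 0.018994 cm/s

Derivation:
Compute hydraulic gradient:
i = dh / L = 78.1 / 20.2 = 3.86634
Then apply Darcy's law:
k = Q / (A * i)
k = 4.1052 / (55.9 * 3.86634)
k = 4.1052 / 216.128
k = 0.018994 cm/s


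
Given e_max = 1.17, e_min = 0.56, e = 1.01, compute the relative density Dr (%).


Result: 26.23 %

Derivation:
Using Dr = (e_max - e) / (e_max - e_min) * 100
e_max - e = 1.17 - 1.01 = 0.16
e_max - e_min = 1.17 - 0.56 = 0.61
Dr = 0.16 / 0.61 * 100
Dr = 26.23 %


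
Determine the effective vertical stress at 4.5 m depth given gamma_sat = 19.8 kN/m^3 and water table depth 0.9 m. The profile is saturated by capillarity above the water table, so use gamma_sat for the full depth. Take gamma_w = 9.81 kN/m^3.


Result: 53.78 kPa

Derivation:
Total stress = gamma_sat * depth
sigma = 19.8 * 4.5 = 89.1 kPa
Pore water pressure u = gamma_w * (depth - d_wt)
u = 9.81 * (4.5 - 0.9) = 35.316 kPa
Effective stress = sigma - u
sigma' = 89.1 - 35.316 = 53.78 kPa


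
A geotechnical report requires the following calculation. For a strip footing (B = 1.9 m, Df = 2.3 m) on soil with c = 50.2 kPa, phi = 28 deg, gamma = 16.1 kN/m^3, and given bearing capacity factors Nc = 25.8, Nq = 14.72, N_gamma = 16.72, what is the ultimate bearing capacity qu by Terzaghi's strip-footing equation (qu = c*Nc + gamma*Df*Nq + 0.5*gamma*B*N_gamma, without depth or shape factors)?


Compute qu = c*Nc + gamma*Df*Nq + 0.5*gamma*B*N_gamma
Term 1: 50.2 * 25.8 = 1295.16
Term 2: 16.1 * 2.3 * 14.72 = 545.0816
Term 3: 0.5 * 16.1 * 1.9 * 16.72 = 255.7324
qu = 1295.16 + 545.0816 + 255.7324
qu = 2095.97 kPa


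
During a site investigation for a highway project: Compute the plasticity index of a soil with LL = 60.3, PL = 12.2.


Using PI = LL - PL
PI = 60.3 - 12.2
PI = 48.1


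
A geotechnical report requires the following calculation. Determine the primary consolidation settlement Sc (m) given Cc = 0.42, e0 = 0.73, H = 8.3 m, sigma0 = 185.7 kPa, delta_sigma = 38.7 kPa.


Using Sc = Cc * H / (1 + e0) * log10((sigma0 + delta_sigma) / sigma0)
Stress ratio = (185.7 + 38.7) / 185.7 = 1.2084
log10(1.2084) = 0.0822109
Cc * H / (1 + e0) = 0.42 * 8.3 / (1 + 0.73) = 2.01503
Sc = 2.01503 * 0.0822109
Sc = 0.1657 m


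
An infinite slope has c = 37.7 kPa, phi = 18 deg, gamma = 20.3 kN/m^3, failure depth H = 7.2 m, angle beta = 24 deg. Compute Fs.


Result: 1.424

Derivation:
Using Fs = c / (gamma*H*sin(beta)*cos(beta)) + tan(phi)/tan(beta)
Cohesion contribution = 37.7 / (20.3*7.2*sin(24)*cos(24))
Cohesion contribution = 0.694176
Friction contribution = tan(18)/tan(24) = 0.729782
Fs = 0.694176 + 0.729782
Fs = 1.424


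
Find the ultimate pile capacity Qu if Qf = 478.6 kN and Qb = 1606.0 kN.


Using Qu = Qf + Qb
Qu = 478.6 + 1606.0
Qu = 2084.6 kN


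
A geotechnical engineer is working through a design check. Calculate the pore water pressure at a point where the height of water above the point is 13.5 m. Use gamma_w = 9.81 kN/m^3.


Using u = gamma_w * h_w
u = 9.81 * 13.5
u = 132.44 kPa


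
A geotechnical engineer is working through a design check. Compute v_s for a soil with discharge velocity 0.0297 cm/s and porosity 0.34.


Result: 0.08735 cm/s

Derivation:
Using v_s = v_d / n
v_s = 0.0297 / 0.34
v_s = 0.08735 cm/s


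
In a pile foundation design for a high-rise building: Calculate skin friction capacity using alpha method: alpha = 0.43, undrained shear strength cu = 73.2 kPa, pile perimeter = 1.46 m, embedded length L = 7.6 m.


Using Qs = alpha * cu * perimeter * L
Qs = 0.43 * 73.2 * 1.46 * 7.6
Qs = 349.26 kN


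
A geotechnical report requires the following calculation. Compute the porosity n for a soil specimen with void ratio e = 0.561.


Using the relation n = e / (1 + e)
n = 0.561 / (1 + 0.561)
n = 0.561 / 1.561
n = 0.3594


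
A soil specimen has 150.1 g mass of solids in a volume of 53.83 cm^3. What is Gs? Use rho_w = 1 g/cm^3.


Using Gs = m_s / (V_s * rho_w)
Since rho_w = 1 g/cm^3:
Gs = 150.1 / 53.83
Gs = 2.788


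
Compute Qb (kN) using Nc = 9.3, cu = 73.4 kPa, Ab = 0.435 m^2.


Using Qb = Nc * cu * Ab
Qb = 9.3 * 73.4 * 0.435
Qb = 296.94 kN


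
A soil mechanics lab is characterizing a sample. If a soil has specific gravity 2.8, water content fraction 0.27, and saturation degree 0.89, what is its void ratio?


Result: 0.8494

Derivation:
Using the relation e = Gs * w / S
e = 2.8 * 0.27 / 0.89
e = 0.8494


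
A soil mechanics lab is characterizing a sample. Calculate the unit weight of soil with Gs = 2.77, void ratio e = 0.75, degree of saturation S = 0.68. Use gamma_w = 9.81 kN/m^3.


Using gamma = gamma_w * (Gs + S*e) / (1 + e)
Numerator: Gs + S*e = 2.77 + 0.68*0.75 = 3.28
Denominator: 1 + e = 1 + 0.75 = 1.75
gamma = 9.81 * 3.28 / 1.75
gamma = 18.387 kN/m^3


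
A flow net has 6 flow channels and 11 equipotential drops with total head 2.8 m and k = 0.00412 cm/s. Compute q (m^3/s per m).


Convert k to m/s for unit consistency with H:
k = 0.00412 cm/s = 0.00412 / 100 m/s = 4.12e-05 m/s
Using q = k * H * Nf / Nd
Nf / Nd = 6 / 11 = 0.5455
q = 4.12e-05 * 2.8 * 0.5455
q = 6.292e-05 m^3/s per m


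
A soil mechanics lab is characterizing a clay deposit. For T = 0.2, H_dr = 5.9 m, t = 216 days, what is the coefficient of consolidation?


Result: 0.03223 m^2/day

Derivation:
Using cv = T * H_dr^2 / t
H_dr^2 = 5.9^2 = 34.81
cv = 0.2 * 34.81 / 216
cv = 0.03223 m^2/day


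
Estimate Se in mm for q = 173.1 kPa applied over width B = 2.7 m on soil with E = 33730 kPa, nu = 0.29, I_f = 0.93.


Using Se = q * B * (1 - nu^2) * I_f / E
1 - nu^2 = 1 - 0.29^2 = 0.9159
Se = 173.1 * 2.7 * 0.9159 * 0.93 / 33730
Se = 0.011803 m
Convert to mm: Se = 0.011803 * 1000 = 11.803 mm


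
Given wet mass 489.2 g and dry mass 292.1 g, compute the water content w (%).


Result: 67.48 %

Derivation:
Using w = (m_wet - m_dry) / m_dry * 100
m_wet - m_dry = 489.2 - 292.1 = 197.1 g
w = 197.1 / 292.1 * 100
w = 67.48 %


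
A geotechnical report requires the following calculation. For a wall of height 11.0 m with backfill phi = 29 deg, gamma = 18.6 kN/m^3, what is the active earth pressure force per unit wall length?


Compute active earth pressure coefficient:
Ka = tan^2(45 - phi/2) = tan^2(30.5) = 0.346974
Compute active force:
Pa = 0.5 * Ka * gamma * H^2
Pa = 0.5 * 0.346974 * 18.6 * 11.0^2
Pa = 390.45 kN/m


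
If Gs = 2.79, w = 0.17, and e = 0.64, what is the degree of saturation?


Using S = Gs * w / e
S = 2.79 * 0.17 / 0.64
S = 0.7411


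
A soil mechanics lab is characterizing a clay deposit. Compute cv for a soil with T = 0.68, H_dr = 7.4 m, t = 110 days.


Using cv = T * H_dr^2 / t
H_dr^2 = 7.4^2 = 54.76
cv = 0.68 * 54.76 / 110
cv = 0.33852 m^2/day


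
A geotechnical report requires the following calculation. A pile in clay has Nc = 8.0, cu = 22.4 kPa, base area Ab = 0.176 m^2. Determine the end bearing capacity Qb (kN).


Using Qb = Nc * cu * Ab
Qb = 8.0 * 22.4 * 0.176
Qb = 31.54 kN


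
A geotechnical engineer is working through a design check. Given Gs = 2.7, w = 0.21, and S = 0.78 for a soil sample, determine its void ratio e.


Using the relation e = Gs * w / S
e = 2.7 * 0.21 / 0.78
e = 0.7269


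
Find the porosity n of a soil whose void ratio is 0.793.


Using the relation n = e / (1 + e)
n = 0.793 / (1 + 0.793)
n = 0.793 / 1.793
n = 0.4423


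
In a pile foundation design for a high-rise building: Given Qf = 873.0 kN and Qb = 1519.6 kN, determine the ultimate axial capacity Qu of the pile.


Using Qu = Qf + Qb
Qu = 873.0 + 1519.6
Qu = 2392.6 kN


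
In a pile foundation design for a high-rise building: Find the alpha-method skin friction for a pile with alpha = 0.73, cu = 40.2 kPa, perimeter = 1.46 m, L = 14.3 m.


Using Qs = alpha * cu * perimeter * L
Qs = 0.73 * 40.2 * 1.46 * 14.3
Qs = 612.69 kN


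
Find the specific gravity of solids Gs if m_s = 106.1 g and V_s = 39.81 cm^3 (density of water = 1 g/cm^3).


Using Gs = m_s / (V_s * rho_w)
Since rho_w = 1 g/cm^3:
Gs = 106.1 / 39.81
Gs = 2.665


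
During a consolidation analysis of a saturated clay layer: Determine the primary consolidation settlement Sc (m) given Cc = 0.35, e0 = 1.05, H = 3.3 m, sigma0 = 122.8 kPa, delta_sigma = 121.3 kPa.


Result: 0.1681 m

Derivation:
Using Sc = Cc * H / (1 + e0) * log10((sigma0 + delta_sigma) / sigma0)
Stress ratio = (122.8 + 121.3) / 122.8 = 1.98779
log10(1.98779) = 0.298369
Cc * H / (1 + e0) = 0.35 * 3.3 / (1 + 1.05) = 0.563415
Sc = 0.563415 * 0.298369
Sc = 0.1681 m


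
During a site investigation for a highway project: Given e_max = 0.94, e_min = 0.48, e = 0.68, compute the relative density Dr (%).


Using Dr = (e_max - e) / (e_max - e_min) * 100
e_max - e = 0.94 - 0.68 = 0.26
e_max - e_min = 0.94 - 0.48 = 0.46
Dr = 0.26 / 0.46 * 100
Dr = 56.52 %


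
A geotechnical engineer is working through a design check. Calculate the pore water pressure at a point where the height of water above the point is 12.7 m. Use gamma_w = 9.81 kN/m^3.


Result: 124.59 kPa

Derivation:
Using u = gamma_w * h_w
u = 9.81 * 12.7
u = 124.59 kPa


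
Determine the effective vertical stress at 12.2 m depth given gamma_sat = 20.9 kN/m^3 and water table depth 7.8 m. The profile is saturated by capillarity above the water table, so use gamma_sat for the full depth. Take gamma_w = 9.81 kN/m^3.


Total stress = gamma_sat * depth
sigma = 20.9 * 12.2 = 254.98 kPa
Pore water pressure u = gamma_w * (depth - d_wt)
u = 9.81 * (12.2 - 7.8) = 43.164 kPa
Effective stress = sigma - u
sigma' = 254.98 - 43.164 = 211.82 kPa


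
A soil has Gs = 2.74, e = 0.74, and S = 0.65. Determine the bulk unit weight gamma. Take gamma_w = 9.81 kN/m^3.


Result: 18.16 kN/m^3

Derivation:
Using gamma = gamma_w * (Gs + S*e) / (1 + e)
Numerator: Gs + S*e = 2.74 + 0.65*0.74 = 3.221
Denominator: 1 + e = 1 + 0.74 = 1.74
gamma = 9.81 * 3.221 / 1.74
gamma = 18.16 kN/m^3


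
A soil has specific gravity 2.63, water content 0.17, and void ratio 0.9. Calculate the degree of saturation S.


Using S = Gs * w / e
S = 2.63 * 0.17 / 0.9
S = 0.4968


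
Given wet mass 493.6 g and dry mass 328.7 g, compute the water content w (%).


Using w = (m_wet - m_dry) / m_dry * 100
m_wet - m_dry = 493.6 - 328.7 = 164.9 g
w = 164.9 / 328.7 * 100
w = 50.17 %


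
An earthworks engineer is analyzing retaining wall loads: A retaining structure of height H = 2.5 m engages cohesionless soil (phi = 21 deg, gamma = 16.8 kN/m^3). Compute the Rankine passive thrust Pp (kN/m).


Compute passive earth pressure coefficient:
Kp = tan^2(45 + phi/2) = tan^2(55.5) = 2.117051
Compute passive force:
Pp = 0.5 * Kp * gamma * H^2
Pp = 0.5 * 2.117051 * 16.8 * 2.5^2
Pp = 111.15 kN/m


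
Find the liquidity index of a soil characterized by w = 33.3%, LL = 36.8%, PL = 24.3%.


Result: 0.72

Derivation:
First compute the plasticity index:
PI = LL - PL = 36.8 - 24.3 = 12.5
Then compute the liquidity index:
LI = (w - PL) / PI
LI = (33.3 - 24.3) / 12.5
LI = 0.72


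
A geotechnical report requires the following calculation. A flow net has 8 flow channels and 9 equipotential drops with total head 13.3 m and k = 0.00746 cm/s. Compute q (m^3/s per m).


Convert k to m/s for unit consistency with H:
k = 0.00746 cm/s = 0.00746 / 100 m/s = 7.46e-05 m/s
Using q = k * H * Nf / Nd
Nf / Nd = 8 / 9 = 0.8889
q = 7.46e-05 * 13.3 * 0.8889
q = 0.0008819 m^3/s per m


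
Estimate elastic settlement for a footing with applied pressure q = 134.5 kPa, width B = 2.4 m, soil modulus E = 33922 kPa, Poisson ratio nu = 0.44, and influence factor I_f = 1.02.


Using Se = q * B * (1 - nu^2) * I_f / E
1 - nu^2 = 1 - 0.44^2 = 0.8064
Se = 134.5 * 2.4 * 0.8064 * 1.02 / 33922
Se = 0.007827 m
Convert to mm: Se = 0.007827 * 1000 = 7.827 mm


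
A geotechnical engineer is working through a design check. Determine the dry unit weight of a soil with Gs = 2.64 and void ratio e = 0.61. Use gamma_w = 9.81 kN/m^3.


Result: 16.086 kN/m^3

Derivation:
Using gamma_d = Gs * gamma_w / (1 + e)
gamma_d = 2.64 * 9.81 / (1 + 0.61)
gamma_d = 2.64 * 9.81 / 1.61
gamma_d = 16.086 kN/m^3


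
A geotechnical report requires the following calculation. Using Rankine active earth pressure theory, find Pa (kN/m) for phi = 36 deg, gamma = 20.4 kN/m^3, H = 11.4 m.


Compute active earth pressure coefficient:
Ka = tan^2(45 - phi/2) = tan^2(27.0) = 0.259616
Compute active force:
Pa = 0.5 * Ka * gamma * H^2
Pa = 0.5 * 0.259616 * 20.4 * 11.4^2
Pa = 344.15 kN/m


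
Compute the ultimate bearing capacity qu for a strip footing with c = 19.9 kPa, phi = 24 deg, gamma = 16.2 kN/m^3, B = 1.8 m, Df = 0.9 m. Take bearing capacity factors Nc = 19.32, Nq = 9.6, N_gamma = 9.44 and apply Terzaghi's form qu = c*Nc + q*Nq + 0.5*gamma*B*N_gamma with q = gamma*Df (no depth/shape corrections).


Compute qu = c*Nc + gamma*Df*Nq + 0.5*gamma*B*N_gamma
Term 1: 19.9 * 19.32 = 384.468
Term 2: 16.2 * 0.9 * 9.6 = 139.968
Term 3: 0.5 * 16.2 * 1.8 * 9.44 = 137.6352
qu = 384.468 + 139.968 + 137.6352
qu = 662.07 kPa


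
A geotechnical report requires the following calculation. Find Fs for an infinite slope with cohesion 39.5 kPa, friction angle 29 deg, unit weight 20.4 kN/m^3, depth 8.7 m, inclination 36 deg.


Result: 1.231

Derivation:
Using Fs = c / (gamma*H*sin(beta)*cos(beta)) + tan(phi)/tan(beta)
Cohesion contribution = 39.5 / (20.4*8.7*sin(36)*cos(36))
Cohesion contribution = 0.468027
Friction contribution = tan(29)/tan(36) = 0.762941
Fs = 0.468027 + 0.762941
Fs = 1.231


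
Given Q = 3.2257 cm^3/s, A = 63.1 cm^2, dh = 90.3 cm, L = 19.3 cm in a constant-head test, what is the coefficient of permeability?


Result: 0.010926 cm/s

Derivation:
Compute hydraulic gradient:
i = dh / L = 90.3 / 19.3 = 4.67876
Then apply Darcy's law:
k = Q / (A * i)
k = 3.2257 / (63.1 * 4.67876)
k = 3.2257 / 295.23
k = 0.010926 cm/s


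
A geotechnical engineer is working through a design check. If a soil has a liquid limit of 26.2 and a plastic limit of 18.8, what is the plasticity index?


Using PI = LL - PL
PI = 26.2 - 18.8
PI = 7.4


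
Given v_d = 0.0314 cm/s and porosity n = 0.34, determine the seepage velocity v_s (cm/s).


Result: 0.09235 cm/s

Derivation:
Using v_s = v_d / n
v_s = 0.0314 / 0.34
v_s = 0.09235 cm/s


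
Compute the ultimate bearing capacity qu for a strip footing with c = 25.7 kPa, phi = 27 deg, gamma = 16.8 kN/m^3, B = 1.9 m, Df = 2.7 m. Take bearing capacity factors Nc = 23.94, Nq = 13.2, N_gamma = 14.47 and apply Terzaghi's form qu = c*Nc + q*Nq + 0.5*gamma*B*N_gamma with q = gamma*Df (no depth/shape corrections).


Compute qu = c*Nc + gamma*Df*Nq + 0.5*gamma*B*N_gamma
Term 1: 25.7 * 23.94 = 615.258
Term 2: 16.8 * 2.7 * 13.2 = 598.752
Term 3: 0.5 * 16.8 * 1.9 * 14.47 = 230.9412
qu = 615.258 + 598.752 + 230.9412
qu = 1444.95 kPa


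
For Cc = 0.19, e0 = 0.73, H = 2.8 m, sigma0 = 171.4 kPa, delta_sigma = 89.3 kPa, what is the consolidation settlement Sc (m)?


Result: 0.056 m

Derivation:
Using Sc = Cc * H / (1 + e0) * log10((sigma0 + delta_sigma) / sigma0)
Stress ratio = (171.4 + 89.3) / 171.4 = 1.521
log10(1.521) = 0.18213
Cc * H / (1 + e0) = 0.19 * 2.8 / (1 + 0.73) = 0.307514
Sc = 0.307514 * 0.18213
Sc = 0.056 m


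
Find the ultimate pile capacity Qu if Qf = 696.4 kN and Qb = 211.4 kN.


Result: 907.8 kN

Derivation:
Using Qu = Qf + Qb
Qu = 696.4 + 211.4
Qu = 907.8 kN


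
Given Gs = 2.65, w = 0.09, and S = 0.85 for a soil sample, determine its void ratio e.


Using the relation e = Gs * w / S
e = 2.65 * 0.09 / 0.85
e = 0.2806


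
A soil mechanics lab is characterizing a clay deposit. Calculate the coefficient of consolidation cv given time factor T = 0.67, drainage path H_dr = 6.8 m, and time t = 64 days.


Using cv = T * H_dr^2 / t
H_dr^2 = 6.8^2 = 46.24
cv = 0.67 * 46.24 / 64
cv = 0.48408 m^2/day


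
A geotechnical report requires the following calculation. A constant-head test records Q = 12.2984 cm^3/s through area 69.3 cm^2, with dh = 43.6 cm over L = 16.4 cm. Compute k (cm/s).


Result: 0.066753 cm/s

Derivation:
Compute hydraulic gradient:
i = dh / L = 43.6 / 16.4 = 2.65854
Then apply Darcy's law:
k = Q / (A * i)
k = 12.2984 / (69.3 * 2.65854)
k = 12.2984 / 184.237
k = 0.066753 cm/s


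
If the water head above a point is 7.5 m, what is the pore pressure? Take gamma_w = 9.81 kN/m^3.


Using u = gamma_w * h_w
u = 9.81 * 7.5
u = 73.58 kPa


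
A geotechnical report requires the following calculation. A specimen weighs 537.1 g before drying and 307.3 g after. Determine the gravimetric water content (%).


Result: 74.78 %

Derivation:
Using w = (m_wet - m_dry) / m_dry * 100
m_wet - m_dry = 537.1 - 307.3 = 229.8 g
w = 229.8 / 307.3 * 100
w = 74.78 %


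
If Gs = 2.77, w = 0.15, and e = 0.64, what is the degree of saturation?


Using S = Gs * w / e
S = 2.77 * 0.15 / 0.64
S = 0.6492


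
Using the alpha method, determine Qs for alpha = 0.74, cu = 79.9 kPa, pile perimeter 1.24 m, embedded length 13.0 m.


Result: 953.11 kN

Derivation:
Using Qs = alpha * cu * perimeter * L
Qs = 0.74 * 79.9 * 1.24 * 13.0
Qs = 953.11 kN


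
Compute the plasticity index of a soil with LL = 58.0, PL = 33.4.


Using PI = LL - PL
PI = 58.0 - 33.4
PI = 24.6


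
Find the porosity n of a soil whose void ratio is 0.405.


Using the relation n = e / (1 + e)
n = 0.405 / (1 + 0.405)
n = 0.405 / 1.405
n = 0.2883


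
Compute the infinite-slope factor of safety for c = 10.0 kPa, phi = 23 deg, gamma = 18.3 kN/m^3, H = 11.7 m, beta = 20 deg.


Using Fs = c / (gamma*H*sin(beta)*cos(beta)) + tan(phi)/tan(beta)
Cohesion contribution = 10.0 / (18.3*11.7*sin(20)*cos(20))
Cohesion contribution = 0.14532
Friction contribution = tan(23)/tan(20) = 1.16623
Fs = 0.14532 + 1.16623
Fs = 1.312


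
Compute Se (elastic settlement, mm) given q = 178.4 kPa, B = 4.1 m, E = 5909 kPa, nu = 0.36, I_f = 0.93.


Result: 100.2 mm

Derivation:
Using Se = q * B * (1 - nu^2) * I_f / E
1 - nu^2 = 1 - 0.36^2 = 0.8704
Se = 178.4 * 4.1 * 0.8704 * 0.93 / 5909
Se = 0.100200 m
Convert to mm: Se = 0.100200 * 1000 = 100.2 mm


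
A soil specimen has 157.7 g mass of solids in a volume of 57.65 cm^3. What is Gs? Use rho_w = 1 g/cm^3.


Using Gs = m_s / (V_s * rho_w)
Since rho_w = 1 g/cm^3:
Gs = 157.7 / 57.65
Gs = 2.735


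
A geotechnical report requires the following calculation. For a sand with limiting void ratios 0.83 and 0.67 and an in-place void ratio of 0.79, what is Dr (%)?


Using Dr = (e_max - e) / (e_max - e_min) * 100
e_max - e = 0.83 - 0.79 = 0.04
e_max - e_min = 0.83 - 0.67 = 0.16
Dr = 0.04 / 0.16 * 100
Dr = 25.0 %


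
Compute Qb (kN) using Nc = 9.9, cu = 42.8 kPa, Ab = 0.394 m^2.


Result: 166.95 kN

Derivation:
Using Qb = Nc * cu * Ab
Qb = 9.9 * 42.8 * 0.394
Qb = 166.95 kN


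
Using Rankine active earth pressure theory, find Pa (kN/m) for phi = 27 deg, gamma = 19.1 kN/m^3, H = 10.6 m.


Result: 402.95 kN/m

Derivation:
Compute active earth pressure coefficient:
Ka = tan^2(45 - phi/2) = tan^2(31.5) = 0.375525
Compute active force:
Pa = 0.5 * Ka * gamma * H^2
Pa = 0.5 * 0.375525 * 19.1 * 10.6^2
Pa = 402.95 kN/m


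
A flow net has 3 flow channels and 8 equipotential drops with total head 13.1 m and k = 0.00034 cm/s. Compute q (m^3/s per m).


Convert k to m/s for unit consistency with H:
k = 0.00034 cm/s = 0.00034 / 100 m/s = 3.4e-06 m/s
Using q = k * H * Nf / Nd
Nf / Nd = 3 / 8 = 0.375
q = 3.4e-06 * 13.1 * 0.375
q = 1.67e-05 m^3/s per m


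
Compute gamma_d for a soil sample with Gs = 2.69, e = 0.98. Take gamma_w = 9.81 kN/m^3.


Using gamma_d = Gs * gamma_w / (1 + e)
gamma_d = 2.69 * 9.81 / (1 + 0.98)
gamma_d = 2.69 * 9.81 / 1.98
gamma_d = 13.328 kN/m^3


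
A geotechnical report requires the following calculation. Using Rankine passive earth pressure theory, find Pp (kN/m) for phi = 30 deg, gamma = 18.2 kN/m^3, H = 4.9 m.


Compute passive earth pressure coefficient:
Kp = tan^2(45 + phi/2) = tan^2(60.0) = 3
Compute passive force:
Pp = 0.5 * Kp * gamma * H^2
Pp = 0.5 * 3 * 18.2 * 4.9^2
Pp = 655.47 kN/m


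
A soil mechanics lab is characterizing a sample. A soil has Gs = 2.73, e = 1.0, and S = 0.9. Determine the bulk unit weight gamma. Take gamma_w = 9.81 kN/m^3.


Using gamma = gamma_w * (Gs + S*e) / (1 + e)
Numerator: Gs + S*e = 2.73 + 0.9*1.0 = 3.63
Denominator: 1 + e = 1 + 1.0 = 2.0
gamma = 9.81 * 3.63 / 2.0
gamma = 17.805 kN/m^3


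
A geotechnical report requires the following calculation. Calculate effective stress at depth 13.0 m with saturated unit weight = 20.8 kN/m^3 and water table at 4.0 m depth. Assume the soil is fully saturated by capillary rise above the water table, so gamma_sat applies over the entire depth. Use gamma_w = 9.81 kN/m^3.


Total stress = gamma_sat * depth
sigma = 20.8 * 13.0 = 270.4 kPa
Pore water pressure u = gamma_w * (depth - d_wt)
u = 9.81 * (13.0 - 4.0) = 88.29 kPa
Effective stress = sigma - u
sigma' = 270.4 - 88.29 = 182.11 kPa


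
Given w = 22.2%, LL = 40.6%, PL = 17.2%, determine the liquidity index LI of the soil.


First compute the plasticity index:
PI = LL - PL = 40.6 - 17.2 = 23.4
Then compute the liquidity index:
LI = (w - PL) / PI
LI = (22.2 - 17.2) / 23.4
LI = 0.214


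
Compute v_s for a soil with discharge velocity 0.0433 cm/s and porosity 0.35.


Result: 0.12371 cm/s

Derivation:
Using v_s = v_d / n
v_s = 0.0433 / 0.35
v_s = 0.12371 cm/s


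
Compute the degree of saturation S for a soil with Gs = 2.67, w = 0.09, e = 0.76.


Using S = Gs * w / e
S = 2.67 * 0.09 / 0.76
S = 0.3162


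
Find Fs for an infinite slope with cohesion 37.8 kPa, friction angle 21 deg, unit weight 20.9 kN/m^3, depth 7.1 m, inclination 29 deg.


Using Fs = c / (gamma*H*sin(beta)*cos(beta)) + tan(phi)/tan(beta)
Cohesion contribution = 37.8 / (20.9*7.1*sin(29)*cos(29))
Cohesion contribution = 0.600754
Friction contribution = tan(21)/tan(29) = 0.692509
Fs = 0.600754 + 0.692509
Fs = 1.293


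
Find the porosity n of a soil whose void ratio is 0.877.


Using the relation n = e / (1 + e)
n = 0.877 / (1 + 0.877)
n = 0.877 / 1.877
n = 0.4672


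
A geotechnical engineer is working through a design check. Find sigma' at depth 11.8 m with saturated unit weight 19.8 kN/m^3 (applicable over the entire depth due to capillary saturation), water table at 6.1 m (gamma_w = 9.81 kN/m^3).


Total stress = gamma_sat * depth
sigma = 19.8 * 11.8 = 233.64 kPa
Pore water pressure u = gamma_w * (depth - d_wt)
u = 9.81 * (11.8 - 6.1) = 55.917 kPa
Effective stress = sigma - u
sigma' = 233.64 - 55.917 = 177.72 kPa


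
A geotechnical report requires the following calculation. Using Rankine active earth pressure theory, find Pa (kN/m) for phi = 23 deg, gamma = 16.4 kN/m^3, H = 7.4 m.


Compute active earth pressure coefficient:
Ka = tan^2(45 - phi/2) = tan^2(33.5) = 0.438092
Compute active force:
Pa = 0.5 * Ka * gamma * H^2
Pa = 0.5 * 0.438092 * 16.4 * 7.4^2
Pa = 196.72 kN/m


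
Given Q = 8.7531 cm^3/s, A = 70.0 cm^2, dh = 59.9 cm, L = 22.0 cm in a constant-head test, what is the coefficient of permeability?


Result: 0.045926 cm/s

Derivation:
Compute hydraulic gradient:
i = dh / L = 59.9 / 22.0 = 2.72273
Then apply Darcy's law:
k = Q / (A * i)
k = 8.7531 / (70.0 * 2.72273)
k = 8.7531 / 190.591
k = 0.045926 cm/s


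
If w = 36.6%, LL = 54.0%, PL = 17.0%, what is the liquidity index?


First compute the plasticity index:
PI = LL - PL = 54.0 - 17.0 = 37.0
Then compute the liquidity index:
LI = (w - PL) / PI
LI = (36.6 - 17.0) / 37.0
LI = 0.53


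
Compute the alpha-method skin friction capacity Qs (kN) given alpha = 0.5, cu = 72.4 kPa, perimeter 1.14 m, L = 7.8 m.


Using Qs = alpha * cu * perimeter * L
Qs = 0.5 * 72.4 * 1.14 * 7.8
Qs = 321.89 kN


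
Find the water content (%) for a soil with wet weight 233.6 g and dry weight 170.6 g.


Result: 36.93 %

Derivation:
Using w = (m_wet - m_dry) / m_dry * 100
m_wet - m_dry = 233.6 - 170.6 = 63.0 g
w = 63.0 / 170.6 * 100
w = 36.93 %


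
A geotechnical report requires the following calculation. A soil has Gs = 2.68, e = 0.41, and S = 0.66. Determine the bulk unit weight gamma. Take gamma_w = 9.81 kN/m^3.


Using gamma = gamma_w * (Gs + S*e) / (1 + e)
Numerator: Gs + S*e = 2.68 + 0.66*0.41 = 2.9506
Denominator: 1 + e = 1 + 0.41 = 1.41
gamma = 9.81 * 2.9506 / 1.41
gamma = 20.529 kN/m^3


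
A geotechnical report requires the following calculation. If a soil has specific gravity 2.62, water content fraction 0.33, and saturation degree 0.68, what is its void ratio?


Using the relation e = Gs * w / S
e = 2.62 * 0.33 / 0.68
e = 1.2715


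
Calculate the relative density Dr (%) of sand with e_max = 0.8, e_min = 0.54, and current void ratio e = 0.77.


Using Dr = (e_max - e) / (e_max - e_min) * 100
e_max - e = 0.8 - 0.77 = 0.03
e_max - e_min = 0.8 - 0.54 = 0.26
Dr = 0.03 / 0.26 * 100
Dr = 11.54 %


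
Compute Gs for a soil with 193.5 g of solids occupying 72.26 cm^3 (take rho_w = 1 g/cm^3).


Result: 2.678

Derivation:
Using Gs = m_s / (V_s * rho_w)
Since rho_w = 1 g/cm^3:
Gs = 193.5 / 72.26
Gs = 2.678


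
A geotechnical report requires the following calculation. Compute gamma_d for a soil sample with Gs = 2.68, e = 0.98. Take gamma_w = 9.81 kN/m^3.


Using gamma_d = Gs * gamma_w / (1 + e)
gamma_d = 2.68 * 9.81 / (1 + 0.98)
gamma_d = 2.68 * 9.81 / 1.98
gamma_d = 13.278 kN/m^3


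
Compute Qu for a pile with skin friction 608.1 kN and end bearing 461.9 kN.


Using Qu = Qf + Qb
Qu = 608.1 + 461.9
Qu = 1070.0 kN


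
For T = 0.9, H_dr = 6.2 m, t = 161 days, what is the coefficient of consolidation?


Result: 0.21488 m^2/day

Derivation:
Using cv = T * H_dr^2 / t
H_dr^2 = 6.2^2 = 38.44
cv = 0.9 * 38.44 / 161
cv = 0.21488 m^2/day


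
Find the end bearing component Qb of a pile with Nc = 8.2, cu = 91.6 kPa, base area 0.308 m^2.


Using Qb = Nc * cu * Ab
Qb = 8.2 * 91.6 * 0.308
Qb = 231.34 kN


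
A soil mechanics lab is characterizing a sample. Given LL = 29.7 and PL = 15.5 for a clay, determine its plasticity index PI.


Result: 14.2

Derivation:
Using PI = LL - PL
PI = 29.7 - 15.5
PI = 14.2


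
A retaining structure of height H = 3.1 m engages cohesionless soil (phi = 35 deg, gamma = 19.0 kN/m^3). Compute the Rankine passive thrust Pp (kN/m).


Result: 336.89 kN/m

Derivation:
Compute passive earth pressure coefficient:
Kp = tan^2(45 + phi/2) = tan^2(62.5) = 3.690172
Compute passive force:
Pp = 0.5 * Kp * gamma * H^2
Pp = 0.5 * 3.690172 * 19.0 * 3.1^2
Pp = 336.89 kN/m


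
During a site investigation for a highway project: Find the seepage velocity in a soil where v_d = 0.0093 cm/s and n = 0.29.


Using v_s = v_d / n
v_s = 0.0093 / 0.29
v_s = 0.03207 cm/s


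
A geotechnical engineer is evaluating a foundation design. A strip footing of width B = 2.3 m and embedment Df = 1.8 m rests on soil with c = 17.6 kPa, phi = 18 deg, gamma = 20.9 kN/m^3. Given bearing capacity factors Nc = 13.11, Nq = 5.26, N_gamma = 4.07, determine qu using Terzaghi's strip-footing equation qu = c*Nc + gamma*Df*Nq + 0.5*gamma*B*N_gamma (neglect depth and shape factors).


Result: 526.44 kPa

Derivation:
Compute qu = c*Nc + gamma*Df*Nq + 0.5*gamma*B*N_gamma
Term 1: 17.6 * 13.11 = 230.736
Term 2: 20.9 * 1.8 * 5.26 = 197.8812
Term 3: 0.5 * 20.9 * 2.3 * 4.07 = 97.82245
qu = 230.736 + 197.8812 + 97.82245
qu = 526.44 kPa


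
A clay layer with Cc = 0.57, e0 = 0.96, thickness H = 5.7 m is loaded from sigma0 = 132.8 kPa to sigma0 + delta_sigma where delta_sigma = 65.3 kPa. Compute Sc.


Using Sc = Cc * H / (1 + e0) * log10((sigma0 + delta_sigma) / sigma0)
Stress ratio = (132.8 + 65.3) / 132.8 = 1.49172
log10(1.49172) = 0.173686
Cc * H / (1 + e0) = 0.57 * 5.7 / (1 + 0.96) = 1.65765
Sc = 1.65765 * 0.173686
Sc = 0.2879 m


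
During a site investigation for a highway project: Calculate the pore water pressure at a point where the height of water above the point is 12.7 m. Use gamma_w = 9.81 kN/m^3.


Result: 124.59 kPa

Derivation:
Using u = gamma_w * h_w
u = 9.81 * 12.7
u = 124.59 kPa


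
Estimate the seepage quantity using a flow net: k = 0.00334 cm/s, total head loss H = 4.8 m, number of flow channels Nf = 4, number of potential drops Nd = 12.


Convert k to m/s for unit consistency with H:
k = 0.00334 cm/s = 0.00334 / 100 m/s = 3.34e-05 m/s
Using q = k * H * Nf / Nd
Nf / Nd = 4 / 12 = 0.3333
q = 3.34e-05 * 4.8 * 0.3333
q = 5.344e-05 m^3/s per m


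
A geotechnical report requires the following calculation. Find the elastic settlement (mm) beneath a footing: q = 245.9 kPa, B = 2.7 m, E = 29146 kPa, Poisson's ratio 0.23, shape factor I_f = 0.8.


Result: 17.26 mm

Derivation:
Using Se = q * B * (1 - nu^2) * I_f / E
1 - nu^2 = 1 - 0.23^2 = 0.9471
Se = 245.9 * 2.7 * 0.9471 * 0.8 / 29146
Se = 0.017260 m
Convert to mm: Se = 0.017260 * 1000 = 17.26 mm
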